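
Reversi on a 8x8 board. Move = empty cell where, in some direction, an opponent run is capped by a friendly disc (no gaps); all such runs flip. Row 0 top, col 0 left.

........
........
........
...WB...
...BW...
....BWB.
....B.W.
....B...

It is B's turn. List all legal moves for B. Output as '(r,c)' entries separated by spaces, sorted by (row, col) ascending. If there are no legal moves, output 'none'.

Answer: (2,3) (3,2) (4,5) (4,6) (7,6)

Derivation:
(2,2): no bracket -> illegal
(2,3): flips 1 -> legal
(2,4): no bracket -> illegal
(3,2): flips 1 -> legal
(3,5): no bracket -> illegal
(4,2): no bracket -> illegal
(4,5): flips 1 -> legal
(4,6): flips 1 -> legal
(5,3): no bracket -> illegal
(5,7): no bracket -> illegal
(6,5): no bracket -> illegal
(6,7): no bracket -> illegal
(7,5): no bracket -> illegal
(7,6): flips 1 -> legal
(7,7): no bracket -> illegal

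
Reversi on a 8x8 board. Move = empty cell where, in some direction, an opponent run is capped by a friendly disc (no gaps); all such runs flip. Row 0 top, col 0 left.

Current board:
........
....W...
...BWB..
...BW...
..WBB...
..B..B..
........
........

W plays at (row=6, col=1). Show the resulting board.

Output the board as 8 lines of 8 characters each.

Place W at (6,1); scan 8 dirs for brackets.
Dir NW: first cell '.' (not opp) -> no flip
Dir N: first cell '.' (not opp) -> no flip
Dir NE: opp run (5,2) (4,3) capped by W -> flip
Dir W: first cell '.' (not opp) -> no flip
Dir E: first cell '.' (not opp) -> no flip
Dir SW: first cell '.' (not opp) -> no flip
Dir S: first cell '.' (not opp) -> no flip
Dir SE: first cell '.' (not opp) -> no flip
All flips: (4,3) (5,2)

Answer: ........
....W...
...BWB..
...BW...
..WWB...
..W..B..
.W......
........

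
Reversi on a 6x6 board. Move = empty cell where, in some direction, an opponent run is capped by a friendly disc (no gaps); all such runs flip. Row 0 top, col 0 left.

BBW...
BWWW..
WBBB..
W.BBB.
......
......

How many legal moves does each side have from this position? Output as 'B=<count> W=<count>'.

Answer: B=4 W=6

Derivation:
-- B to move --
(0,3): flips 3 -> legal
(0,4): flips 1 -> legal
(1,4): flips 3 -> legal
(2,4): no bracket -> illegal
(3,1): no bracket -> illegal
(4,0): flips 2 -> legal
(4,1): no bracket -> illegal
B mobility = 4
-- W to move --
(1,4): no bracket -> illegal
(2,4): flips 3 -> legal
(2,5): no bracket -> illegal
(3,1): flips 2 -> legal
(3,5): no bracket -> illegal
(4,1): no bracket -> illegal
(4,2): flips 2 -> legal
(4,3): flips 2 -> legal
(4,4): flips 2 -> legal
(4,5): flips 2 -> legal
W mobility = 6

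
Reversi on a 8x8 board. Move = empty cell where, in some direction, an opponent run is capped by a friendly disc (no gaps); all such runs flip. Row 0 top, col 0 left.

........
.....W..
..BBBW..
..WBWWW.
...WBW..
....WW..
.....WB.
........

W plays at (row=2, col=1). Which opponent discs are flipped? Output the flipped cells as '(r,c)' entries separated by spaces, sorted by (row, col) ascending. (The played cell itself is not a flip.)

Dir NW: first cell '.' (not opp) -> no flip
Dir N: first cell '.' (not opp) -> no flip
Dir NE: first cell '.' (not opp) -> no flip
Dir W: first cell '.' (not opp) -> no flip
Dir E: opp run (2,2) (2,3) (2,4) capped by W -> flip
Dir SW: first cell '.' (not opp) -> no flip
Dir S: first cell '.' (not opp) -> no flip
Dir SE: first cell 'W' (not opp) -> no flip

Answer: (2,2) (2,3) (2,4)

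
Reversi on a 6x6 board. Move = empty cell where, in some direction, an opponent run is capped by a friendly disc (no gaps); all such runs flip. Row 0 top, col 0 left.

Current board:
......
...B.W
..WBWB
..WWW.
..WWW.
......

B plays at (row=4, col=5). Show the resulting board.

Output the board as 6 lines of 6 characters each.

Place B at (4,5); scan 8 dirs for brackets.
Dir NW: opp run (3,4) capped by B -> flip
Dir N: first cell '.' (not opp) -> no flip
Dir NE: edge -> no flip
Dir W: opp run (4,4) (4,3) (4,2), next='.' -> no flip
Dir E: edge -> no flip
Dir SW: first cell '.' (not opp) -> no flip
Dir S: first cell '.' (not opp) -> no flip
Dir SE: edge -> no flip
All flips: (3,4)

Answer: ......
...B.W
..WBWB
..WWB.
..WWWB
......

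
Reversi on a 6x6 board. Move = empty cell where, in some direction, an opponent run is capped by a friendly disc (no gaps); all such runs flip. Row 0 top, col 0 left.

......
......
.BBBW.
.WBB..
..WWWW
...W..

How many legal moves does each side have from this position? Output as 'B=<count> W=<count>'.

Answer: B=9 W=6

Derivation:
-- B to move --
(1,3): no bracket -> illegal
(1,4): no bracket -> illegal
(1,5): flips 1 -> legal
(2,0): no bracket -> illegal
(2,5): flips 1 -> legal
(3,0): flips 1 -> legal
(3,4): no bracket -> illegal
(3,5): no bracket -> illegal
(4,0): flips 1 -> legal
(4,1): flips 1 -> legal
(5,1): flips 1 -> legal
(5,2): flips 1 -> legal
(5,4): flips 1 -> legal
(5,5): flips 1 -> legal
B mobility = 9
-- W to move --
(1,0): flips 2 -> legal
(1,1): flips 3 -> legal
(1,2): flips 2 -> legal
(1,3): flips 3 -> legal
(1,4): no bracket -> illegal
(2,0): flips 3 -> legal
(3,0): no bracket -> illegal
(3,4): flips 2 -> legal
(4,1): no bracket -> illegal
W mobility = 6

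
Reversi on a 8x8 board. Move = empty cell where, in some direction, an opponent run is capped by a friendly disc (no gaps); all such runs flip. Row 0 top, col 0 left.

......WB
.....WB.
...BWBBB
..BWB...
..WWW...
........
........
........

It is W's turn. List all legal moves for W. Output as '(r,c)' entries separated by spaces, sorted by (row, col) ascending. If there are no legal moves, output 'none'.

(0,5): no bracket -> illegal
(1,2): no bracket -> illegal
(1,3): flips 1 -> legal
(1,4): no bracket -> illegal
(1,7): flips 1 -> legal
(2,1): flips 1 -> legal
(2,2): flips 2 -> legal
(3,1): flips 1 -> legal
(3,5): flips 2 -> legal
(3,6): flips 2 -> legal
(3,7): flips 1 -> legal
(4,1): no bracket -> illegal
(4,5): no bracket -> illegal

Answer: (1,3) (1,7) (2,1) (2,2) (3,1) (3,5) (3,6) (3,7)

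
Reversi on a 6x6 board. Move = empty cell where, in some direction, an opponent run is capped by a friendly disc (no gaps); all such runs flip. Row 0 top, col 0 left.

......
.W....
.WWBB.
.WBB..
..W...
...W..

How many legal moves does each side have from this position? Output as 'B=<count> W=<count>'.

Answer: B=7 W=5

Derivation:
-- B to move --
(0,0): flips 2 -> legal
(0,1): no bracket -> illegal
(0,2): no bracket -> illegal
(1,0): flips 1 -> legal
(1,2): flips 1 -> legal
(1,3): no bracket -> illegal
(2,0): flips 2 -> legal
(3,0): flips 1 -> legal
(4,0): no bracket -> illegal
(4,1): no bracket -> illegal
(4,3): no bracket -> illegal
(4,4): no bracket -> illegal
(5,1): flips 1 -> legal
(5,2): flips 1 -> legal
(5,4): no bracket -> illegal
B mobility = 7
-- W to move --
(1,2): no bracket -> illegal
(1,3): no bracket -> illegal
(1,4): no bracket -> illegal
(1,5): flips 2 -> legal
(2,5): flips 2 -> legal
(3,4): flips 2 -> legal
(3,5): no bracket -> illegal
(4,1): no bracket -> illegal
(4,3): flips 1 -> legal
(4,4): flips 1 -> legal
W mobility = 5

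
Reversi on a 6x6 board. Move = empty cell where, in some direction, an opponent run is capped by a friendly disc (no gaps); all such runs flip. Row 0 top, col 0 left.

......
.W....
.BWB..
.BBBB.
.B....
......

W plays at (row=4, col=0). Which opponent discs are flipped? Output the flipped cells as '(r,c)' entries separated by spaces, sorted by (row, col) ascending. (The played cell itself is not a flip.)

Dir NW: edge -> no flip
Dir N: first cell '.' (not opp) -> no flip
Dir NE: opp run (3,1) capped by W -> flip
Dir W: edge -> no flip
Dir E: opp run (4,1), next='.' -> no flip
Dir SW: edge -> no flip
Dir S: first cell '.' (not opp) -> no flip
Dir SE: first cell '.' (not opp) -> no flip

Answer: (3,1)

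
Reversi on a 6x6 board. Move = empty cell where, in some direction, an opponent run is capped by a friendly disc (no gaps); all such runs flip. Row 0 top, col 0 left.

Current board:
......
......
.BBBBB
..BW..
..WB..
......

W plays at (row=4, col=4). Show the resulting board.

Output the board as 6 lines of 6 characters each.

Place W at (4,4); scan 8 dirs for brackets.
Dir NW: first cell 'W' (not opp) -> no flip
Dir N: first cell '.' (not opp) -> no flip
Dir NE: first cell '.' (not opp) -> no flip
Dir W: opp run (4,3) capped by W -> flip
Dir E: first cell '.' (not opp) -> no flip
Dir SW: first cell '.' (not opp) -> no flip
Dir S: first cell '.' (not opp) -> no flip
Dir SE: first cell '.' (not opp) -> no flip
All flips: (4,3)

Answer: ......
......
.BBBBB
..BW..
..WWW.
......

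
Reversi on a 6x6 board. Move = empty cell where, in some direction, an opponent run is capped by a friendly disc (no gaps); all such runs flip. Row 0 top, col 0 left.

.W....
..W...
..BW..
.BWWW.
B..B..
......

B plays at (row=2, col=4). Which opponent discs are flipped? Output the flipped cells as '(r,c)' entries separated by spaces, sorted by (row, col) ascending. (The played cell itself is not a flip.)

Dir NW: first cell '.' (not opp) -> no flip
Dir N: first cell '.' (not opp) -> no flip
Dir NE: first cell '.' (not opp) -> no flip
Dir W: opp run (2,3) capped by B -> flip
Dir E: first cell '.' (not opp) -> no flip
Dir SW: opp run (3,3), next='.' -> no flip
Dir S: opp run (3,4), next='.' -> no flip
Dir SE: first cell '.' (not opp) -> no flip

Answer: (2,3)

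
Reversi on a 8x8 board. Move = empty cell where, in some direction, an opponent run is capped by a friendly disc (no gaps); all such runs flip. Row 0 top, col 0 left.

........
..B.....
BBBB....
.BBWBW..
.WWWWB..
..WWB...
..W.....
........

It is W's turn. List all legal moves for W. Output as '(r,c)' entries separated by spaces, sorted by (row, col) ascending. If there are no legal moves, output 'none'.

Answer: (0,2) (1,0) (1,1) (1,3) (1,4) (2,4) (2,5) (3,0) (4,6) (5,5) (6,4) (6,5)

Derivation:
(0,1): no bracket -> illegal
(0,2): flips 3 -> legal
(0,3): no bracket -> illegal
(1,0): flips 2 -> legal
(1,1): flips 3 -> legal
(1,3): flips 1 -> legal
(1,4): flips 2 -> legal
(2,4): flips 1 -> legal
(2,5): flips 1 -> legal
(3,0): flips 2 -> legal
(3,6): no bracket -> illegal
(4,0): no bracket -> illegal
(4,6): flips 1 -> legal
(5,5): flips 2 -> legal
(5,6): no bracket -> illegal
(6,3): no bracket -> illegal
(6,4): flips 1 -> legal
(6,5): flips 1 -> legal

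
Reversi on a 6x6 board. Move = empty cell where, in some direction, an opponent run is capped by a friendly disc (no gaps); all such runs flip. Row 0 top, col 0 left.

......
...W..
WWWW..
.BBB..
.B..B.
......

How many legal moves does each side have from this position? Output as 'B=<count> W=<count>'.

Answer: B=6 W=6

Derivation:
-- B to move --
(0,2): no bracket -> illegal
(0,3): flips 2 -> legal
(0,4): flips 2 -> legal
(1,0): flips 1 -> legal
(1,1): flips 2 -> legal
(1,2): flips 1 -> legal
(1,4): flips 1 -> legal
(2,4): no bracket -> illegal
(3,0): no bracket -> illegal
(3,4): no bracket -> illegal
B mobility = 6
-- W to move --
(2,4): no bracket -> illegal
(3,0): no bracket -> illegal
(3,4): no bracket -> illegal
(3,5): no bracket -> illegal
(4,0): flips 1 -> legal
(4,2): flips 2 -> legal
(4,3): flips 2 -> legal
(4,5): no bracket -> illegal
(5,0): flips 2 -> legal
(5,1): flips 2 -> legal
(5,2): no bracket -> illegal
(5,3): no bracket -> illegal
(5,4): no bracket -> illegal
(5,5): flips 2 -> legal
W mobility = 6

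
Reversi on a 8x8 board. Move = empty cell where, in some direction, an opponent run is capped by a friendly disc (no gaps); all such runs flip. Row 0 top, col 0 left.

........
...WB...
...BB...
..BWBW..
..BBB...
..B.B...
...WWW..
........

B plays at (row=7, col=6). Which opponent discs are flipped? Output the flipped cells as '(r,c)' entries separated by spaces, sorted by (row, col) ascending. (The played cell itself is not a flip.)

Dir NW: opp run (6,5) capped by B -> flip
Dir N: first cell '.' (not opp) -> no flip
Dir NE: first cell '.' (not opp) -> no flip
Dir W: first cell '.' (not opp) -> no flip
Dir E: first cell '.' (not opp) -> no flip
Dir SW: edge -> no flip
Dir S: edge -> no flip
Dir SE: edge -> no flip

Answer: (6,5)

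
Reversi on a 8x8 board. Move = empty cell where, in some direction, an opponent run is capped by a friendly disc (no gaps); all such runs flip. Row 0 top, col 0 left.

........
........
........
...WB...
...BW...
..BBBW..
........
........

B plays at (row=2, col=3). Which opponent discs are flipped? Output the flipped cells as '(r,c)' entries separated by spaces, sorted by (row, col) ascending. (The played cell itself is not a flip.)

Answer: (3,3)

Derivation:
Dir NW: first cell '.' (not opp) -> no flip
Dir N: first cell '.' (not opp) -> no flip
Dir NE: first cell '.' (not opp) -> no flip
Dir W: first cell '.' (not opp) -> no flip
Dir E: first cell '.' (not opp) -> no flip
Dir SW: first cell '.' (not opp) -> no flip
Dir S: opp run (3,3) capped by B -> flip
Dir SE: first cell 'B' (not opp) -> no flip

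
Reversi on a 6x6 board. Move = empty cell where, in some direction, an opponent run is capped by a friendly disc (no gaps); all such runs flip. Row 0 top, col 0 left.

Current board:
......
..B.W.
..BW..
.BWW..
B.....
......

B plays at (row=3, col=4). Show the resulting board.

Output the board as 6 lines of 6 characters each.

Answer: ......
..B.W.
..BB..
.BBBB.
B.....
......

Derivation:
Place B at (3,4); scan 8 dirs for brackets.
Dir NW: opp run (2,3) capped by B -> flip
Dir N: first cell '.' (not opp) -> no flip
Dir NE: first cell '.' (not opp) -> no flip
Dir W: opp run (3,3) (3,2) capped by B -> flip
Dir E: first cell '.' (not opp) -> no flip
Dir SW: first cell '.' (not opp) -> no flip
Dir S: first cell '.' (not opp) -> no flip
Dir SE: first cell '.' (not opp) -> no flip
All flips: (2,3) (3,2) (3,3)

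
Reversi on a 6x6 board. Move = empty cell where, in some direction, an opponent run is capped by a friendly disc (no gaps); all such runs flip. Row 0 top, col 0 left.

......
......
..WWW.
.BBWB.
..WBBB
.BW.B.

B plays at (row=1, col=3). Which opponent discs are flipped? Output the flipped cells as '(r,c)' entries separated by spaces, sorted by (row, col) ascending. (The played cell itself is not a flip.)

Dir NW: first cell '.' (not opp) -> no flip
Dir N: first cell '.' (not opp) -> no flip
Dir NE: first cell '.' (not opp) -> no flip
Dir W: first cell '.' (not opp) -> no flip
Dir E: first cell '.' (not opp) -> no flip
Dir SW: opp run (2,2) capped by B -> flip
Dir S: opp run (2,3) (3,3) capped by B -> flip
Dir SE: opp run (2,4), next='.' -> no flip

Answer: (2,2) (2,3) (3,3)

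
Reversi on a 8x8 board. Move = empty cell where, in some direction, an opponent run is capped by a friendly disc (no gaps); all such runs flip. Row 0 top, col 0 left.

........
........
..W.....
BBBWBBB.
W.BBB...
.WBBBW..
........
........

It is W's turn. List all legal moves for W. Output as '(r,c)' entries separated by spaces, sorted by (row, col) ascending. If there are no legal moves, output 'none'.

Answer: (2,0) (3,7) (6,2) (6,3)

Derivation:
(2,0): flips 1 -> legal
(2,1): no bracket -> illegal
(2,3): no bracket -> illegal
(2,4): no bracket -> illegal
(2,5): no bracket -> illegal
(2,6): no bracket -> illegal
(2,7): no bracket -> illegal
(3,7): flips 3 -> legal
(4,1): no bracket -> illegal
(4,5): no bracket -> illegal
(4,6): no bracket -> illegal
(4,7): no bracket -> illegal
(6,1): no bracket -> illegal
(6,2): flips 3 -> legal
(6,3): flips 2 -> legal
(6,4): no bracket -> illegal
(6,5): no bracket -> illegal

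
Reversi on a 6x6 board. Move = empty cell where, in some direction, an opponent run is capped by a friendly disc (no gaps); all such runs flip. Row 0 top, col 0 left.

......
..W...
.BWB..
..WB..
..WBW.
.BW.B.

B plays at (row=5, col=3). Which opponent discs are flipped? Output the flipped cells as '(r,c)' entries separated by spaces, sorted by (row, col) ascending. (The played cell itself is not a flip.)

Answer: (5,2)

Derivation:
Dir NW: opp run (4,2), next='.' -> no flip
Dir N: first cell 'B' (not opp) -> no flip
Dir NE: opp run (4,4), next='.' -> no flip
Dir W: opp run (5,2) capped by B -> flip
Dir E: first cell 'B' (not opp) -> no flip
Dir SW: edge -> no flip
Dir S: edge -> no flip
Dir SE: edge -> no flip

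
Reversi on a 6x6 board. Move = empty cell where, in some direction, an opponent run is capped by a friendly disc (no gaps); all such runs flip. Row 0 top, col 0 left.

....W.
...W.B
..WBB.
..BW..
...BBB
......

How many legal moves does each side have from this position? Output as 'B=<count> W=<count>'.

Answer: B=7 W=6

Derivation:
-- B to move --
(0,2): flips 1 -> legal
(0,3): flips 1 -> legal
(0,5): no bracket -> illegal
(1,1): flips 2 -> legal
(1,2): flips 1 -> legal
(1,4): no bracket -> illegal
(2,1): flips 1 -> legal
(3,1): no bracket -> illegal
(3,4): flips 1 -> legal
(4,2): flips 1 -> legal
B mobility = 7
-- W to move --
(0,5): no bracket -> illegal
(1,2): no bracket -> illegal
(1,4): no bracket -> illegal
(2,1): no bracket -> illegal
(2,5): flips 2 -> legal
(3,1): flips 1 -> legal
(3,4): no bracket -> illegal
(3,5): flips 1 -> legal
(4,1): no bracket -> illegal
(4,2): flips 1 -> legal
(5,2): no bracket -> illegal
(5,3): flips 1 -> legal
(5,4): no bracket -> illegal
(5,5): flips 1 -> legal
W mobility = 6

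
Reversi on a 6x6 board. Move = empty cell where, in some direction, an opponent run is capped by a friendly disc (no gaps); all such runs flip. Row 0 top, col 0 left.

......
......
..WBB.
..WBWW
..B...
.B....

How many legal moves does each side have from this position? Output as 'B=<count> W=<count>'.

Answer: B=7 W=6

Derivation:
-- B to move --
(1,1): flips 1 -> legal
(1,2): flips 2 -> legal
(1,3): no bracket -> illegal
(2,1): flips 1 -> legal
(2,5): no bracket -> illegal
(3,1): flips 1 -> legal
(4,1): flips 1 -> legal
(4,3): no bracket -> illegal
(4,4): flips 1 -> legal
(4,5): flips 1 -> legal
B mobility = 7
-- W to move --
(1,2): flips 1 -> legal
(1,3): flips 1 -> legal
(1,4): flips 2 -> legal
(1,5): no bracket -> illegal
(2,5): flips 2 -> legal
(3,1): no bracket -> illegal
(4,0): no bracket -> illegal
(4,1): no bracket -> illegal
(4,3): no bracket -> illegal
(4,4): flips 1 -> legal
(5,0): no bracket -> illegal
(5,2): flips 1 -> legal
(5,3): no bracket -> illegal
W mobility = 6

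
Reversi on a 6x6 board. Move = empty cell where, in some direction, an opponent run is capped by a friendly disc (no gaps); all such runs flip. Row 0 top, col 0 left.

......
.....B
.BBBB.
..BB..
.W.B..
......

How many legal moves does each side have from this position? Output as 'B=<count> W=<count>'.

Answer: B=1 W=1

Derivation:
-- B to move --
(3,0): no bracket -> illegal
(3,1): no bracket -> illegal
(4,0): no bracket -> illegal
(4,2): no bracket -> illegal
(5,0): flips 1 -> legal
(5,1): no bracket -> illegal
(5,2): no bracket -> illegal
B mobility = 1
-- W to move --
(0,4): no bracket -> illegal
(0,5): no bracket -> illegal
(1,0): no bracket -> illegal
(1,1): no bracket -> illegal
(1,2): no bracket -> illegal
(1,3): no bracket -> illegal
(1,4): flips 2 -> legal
(2,0): no bracket -> illegal
(2,5): no bracket -> illegal
(3,0): no bracket -> illegal
(3,1): no bracket -> illegal
(3,4): no bracket -> illegal
(3,5): no bracket -> illegal
(4,2): no bracket -> illegal
(4,4): no bracket -> illegal
(5,2): no bracket -> illegal
(5,3): no bracket -> illegal
(5,4): no bracket -> illegal
W mobility = 1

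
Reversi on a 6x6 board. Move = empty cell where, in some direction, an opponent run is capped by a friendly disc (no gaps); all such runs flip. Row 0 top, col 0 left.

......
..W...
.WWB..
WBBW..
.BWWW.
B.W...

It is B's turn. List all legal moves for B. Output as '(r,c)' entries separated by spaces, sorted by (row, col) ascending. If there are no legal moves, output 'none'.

(0,1): flips 1 -> legal
(0,2): flips 2 -> legal
(0,3): no bracket -> illegal
(1,0): flips 1 -> legal
(1,1): flips 1 -> legal
(1,3): flips 1 -> legal
(2,0): flips 2 -> legal
(2,4): no bracket -> illegal
(3,4): flips 1 -> legal
(3,5): no bracket -> illegal
(4,0): no bracket -> illegal
(4,5): flips 3 -> legal
(5,1): no bracket -> illegal
(5,3): flips 3 -> legal
(5,4): flips 1 -> legal
(5,5): no bracket -> illegal

Answer: (0,1) (0,2) (1,0) (1,1) (1,3) (2,0) (3,4) (4,5) (5,3) (5,4)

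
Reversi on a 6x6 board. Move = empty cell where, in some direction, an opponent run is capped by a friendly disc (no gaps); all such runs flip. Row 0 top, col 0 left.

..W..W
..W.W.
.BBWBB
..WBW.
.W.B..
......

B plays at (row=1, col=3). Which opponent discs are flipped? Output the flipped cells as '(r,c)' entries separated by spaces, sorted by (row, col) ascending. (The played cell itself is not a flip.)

Dir NW: opp run (0,2), next=edge -> no flip
Dir N: first cell '.' (not opp) -> no flip
Dir NE: first cell '.' (not opp) -> no flip
Dir W: opp run (1,2), next='.' -> no flip
Dir E: opp run (1,4), next='.' -> no flip
Dir SW: first cell 'B' (not opp) -> no flip
Dir S: opp run (2,3) capped by B -> flip
Dir SE: first cell 'B' (not opp) -> no flip

Answer: (2,3)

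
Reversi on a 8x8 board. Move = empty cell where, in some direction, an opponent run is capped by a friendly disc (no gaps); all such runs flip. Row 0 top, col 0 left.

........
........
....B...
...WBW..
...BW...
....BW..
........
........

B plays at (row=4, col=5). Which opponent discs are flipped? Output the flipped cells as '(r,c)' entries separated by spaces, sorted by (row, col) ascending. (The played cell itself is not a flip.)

Dir NW: first cell 'B' (not opp) -> no flip
Dir N: opp run (3,5), next='.' -> no flip
Dir NE: first cell '.' (not opp) -> no flip
Dir W: opp run (4,4) capped by B -> flip
Dir E: first cell '.' (not opp) -> no flip
Dir SW: first cell 'B' (not opp) -> no flip
Dir S: opp run (5,5), next='.' -> no flip
Dir SE: first cell '.' (not opp) -> no flip

Answer: (4,4)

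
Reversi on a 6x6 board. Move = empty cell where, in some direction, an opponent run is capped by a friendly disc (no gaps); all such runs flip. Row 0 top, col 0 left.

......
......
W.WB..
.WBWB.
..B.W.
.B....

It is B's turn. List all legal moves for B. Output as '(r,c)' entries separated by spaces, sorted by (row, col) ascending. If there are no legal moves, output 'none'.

(1,0): no bracket -> illegal
(1,1): no bracket -> illegal
(1,2): flips 1 -> legal
(1,3): no bracket -> illegal
(2,1): flips 1 -> legal
(2,4): flips 1 -> legal
(3,0): flips 1 -> legal
(3,5): no bracket -> illegal
(4,0): no bracket -> illegal
(4,1): no bracket -> illegal
(4,3): flips 1 -> legal
(4,5): no bracket -> illegal
(5,3): no bracket -> illegal
(5,4): flips 1 -> legal
(5,5): no bracket -> illegal

Answer: (1,2) (2,1) (2,4) (3,0) (4,3) (5,4)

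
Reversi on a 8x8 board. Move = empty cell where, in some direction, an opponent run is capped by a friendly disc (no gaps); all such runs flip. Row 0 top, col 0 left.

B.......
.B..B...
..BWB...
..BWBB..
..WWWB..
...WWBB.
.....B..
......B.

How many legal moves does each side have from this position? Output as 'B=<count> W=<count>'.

Answer: B=7 W=14

Derivation:
-- B to move --
(1,2): flips 1 -> legal
(1,3): no bracket -> illegal
(3,1): no bracket -> illegal
(4,1): flips 3 -> legal
(5,1): flips 2 -> legal
(5,2): flips 4 -> legal
(6,2): flips 2 -> legal
(6,3): flips 1 -> legal
(6,4): flips 2 -> legal
B mobility = 7
-- W to move --
(0,1): no bracket -> illegal
(0,2): no bracket -> illegal
(0,3): no bracket -> illegal
(0,4): flips 3 -> legal
(0,5): flips 1 -> legal
(1,0): no bracket -> illegal
(1,2): flips 2 -> legal
(1,3): no bracket -> illegal
(1,5): flips 1 -> legal
(2,0): no bracket -> illegal
(2,1): flips 2 -> legal
(2,5): flips 2 -> legal
(2,6): flips 1 -> legal
(3,1): flips 1 -> legal
(3,6): flips 3 -> legal
(4,1): flips 1 -> legal
(4,6): flips 1 -> legal
(4,7): no bracket -> illegal
(5,7): flips 2 -> legal
(6,4): no bracket -> illegal
(6,6): flips 1 -> legal
(6,7): flips 3 -> legal
(7,4): no bracket -> illegal
(7,5): no bracket -> illegal
(7,7): no bracket -> illegal
W mobility = 14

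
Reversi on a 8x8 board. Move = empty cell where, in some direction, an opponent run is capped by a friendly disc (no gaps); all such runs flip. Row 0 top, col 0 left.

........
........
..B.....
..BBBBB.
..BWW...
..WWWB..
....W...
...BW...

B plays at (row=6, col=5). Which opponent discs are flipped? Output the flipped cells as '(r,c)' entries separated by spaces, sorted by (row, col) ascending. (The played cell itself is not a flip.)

Dir NW: opp run (5,4) (4,3) capped by B -> flip
Dir N: first cell 'B' (not opp) -> no flip
Dir NE: first cell '.' (not opp) -> no flip
Dir W: opp run (6,4), next='.' -> no flip
Dir E: first cell '.' (not opp) -> no flip
Dir SW: opp run (7,4), next=edge -> no flip
Dir S: first cell '.' (not opp) -> no flip
Dir SE: first cell '.' (not opp) -> no flip

Answer: (4,3) (5,4)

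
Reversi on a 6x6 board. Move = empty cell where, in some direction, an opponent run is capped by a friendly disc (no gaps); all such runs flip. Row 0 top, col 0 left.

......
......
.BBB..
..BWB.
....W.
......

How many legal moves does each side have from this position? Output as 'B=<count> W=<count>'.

Answer: B=3 W=5

Derivation:
-- B to move --
(2,4): no bracket -> illegal
(3,5): no bracket -> illegal
(4,2): no bracket -> illegal
(4,3): flips 1 -> legal
(4,5): no bracket -> illegal
(5,3): no bracket -> illegal
(5,4): flips 1 -> legal
(5,5): flips 2 -> legal
B mobility = 3
-- W to move --
(1,0): no bracket -> illegal
(1,1): flips 1 -> legal
(1,2): no bracket -> illegal
(1,3): flips 1 -> legal
(1,4): no bracket -> illegal
(2,0): no bracket -> illegal
(2,4): flips 1 -> legal
(2,5): no bracket -> illegal
(3,0): no bracket -> illegal
(3,1): flips 1 -> legal
(3,5): flips 1 -> legal
(4,1): no bracket -> illegal
(4,2): no bracket -> illegal
(4,3): no bracket -> illegal
(4,5): no bracket -> illegal
W mobility = 5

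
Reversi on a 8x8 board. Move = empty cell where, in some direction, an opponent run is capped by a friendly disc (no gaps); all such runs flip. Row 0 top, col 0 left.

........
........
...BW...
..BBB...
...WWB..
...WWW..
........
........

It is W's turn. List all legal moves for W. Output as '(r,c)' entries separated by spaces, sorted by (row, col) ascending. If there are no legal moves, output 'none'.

(1,2): no bracket -> illegal
(1,3): flips 2 -> legal
(1,4): no bracket -> illegal
(2,1): flips 1 -> legal
(2,2): flips 2 -> legal
(2,5): flips 1 -> legal
(3,1): no bracket -> illegal
(3,5): flips 1 -> legal
(3,6): flips 1 -> legal
(4,1): no bracket -> illegal
(4,2): flips 1 -> legal
(4,6): flips 1 -> legal
(5,6): no bracket -> illegal

Answer: (1,3) (2,1) (2,2) (2,5) (3,5) (3,6) (4,2) (4,6)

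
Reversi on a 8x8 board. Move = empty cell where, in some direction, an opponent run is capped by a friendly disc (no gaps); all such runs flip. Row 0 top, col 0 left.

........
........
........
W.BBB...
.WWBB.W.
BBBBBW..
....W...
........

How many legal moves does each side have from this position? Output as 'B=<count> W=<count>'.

Answer: B=6 W=8

Derivation:
-- B to move --
(2,0): no bracket -> illegal
(2,1): no bracket -> illegal
(3,1): flips 2 -> legal
(3,5): no bracket -> illegal
(3,6): no bracket -> illegal
(3,7): no bracket -> illegal
(4,0): flips 2 -> legal
(4,5): no bracket -> illegal
(4,7): no bracket -> illegal
(5,6): flips 1 -> legal
(5,7): no bracket -> illegal
(6,3): no bracket -> illegal
(6,5): no bracket -> illegal
(6,6): flips 1 -> legal
(7,3): no bracket -> illegal
(7,4): flips 1 -> legal
(7,5): flips 1 -> legal
B mobility = 6
-- W to move --
(2,1): no bracket -> illegal
(2,2): flips 3 -> legal
(2,3): flips 1 -> legal
(2,4): flips 4 -> legal
(2,5): no bracket -> illegal
(3,1): no bracket -> illegal
(3,5): no bracket -> illegal
(4,0): no bracket -> illegal
(4,5): flips 2 -> legal
(6,0): flips 1 -> legal
(6,1): flips 1 -> legal
(6,2): flips 1 -> legal
(6,3): flips 1 -> legal
(6,5): no bracket -> illegal
W mobility = 8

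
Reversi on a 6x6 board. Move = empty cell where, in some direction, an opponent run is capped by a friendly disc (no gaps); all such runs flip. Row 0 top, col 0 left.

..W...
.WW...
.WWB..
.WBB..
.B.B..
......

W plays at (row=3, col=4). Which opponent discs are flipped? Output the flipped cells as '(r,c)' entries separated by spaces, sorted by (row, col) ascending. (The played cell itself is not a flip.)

Answer: (2,3) (3,2) (3,3)

Derivation:
Dir NW: opp run (2,3) capped by W -> flip
Dir N: first cell '.' (not opp) -> no flip
Dir NE: first cell '.' (not opp) -> no flip
Dir W: opp run (3,3) (3,2) capped by W -> flip
Dir E: first cell '.' (not opp) -> no flip
Dir SW: opp run (4,3), next='.' -> no flip
Dir S: first cell '.' (not opp) -> no flip
Dir SE: first cell '.' (not opp) -> no flip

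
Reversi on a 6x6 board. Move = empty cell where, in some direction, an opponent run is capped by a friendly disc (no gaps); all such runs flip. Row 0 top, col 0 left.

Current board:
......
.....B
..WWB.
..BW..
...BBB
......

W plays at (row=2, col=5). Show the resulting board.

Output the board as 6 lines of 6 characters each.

Place W at (2,5); scan 8 dirs for brackets.
Dir NW: first cell '.' (not opp) -> no flip
Dir N: opp run (1,5), next='.' -> no flip
Dir NE: edge -> no flip
Dir W: opp run (2,4) capped by W -> flip
Dir E: edge -> no flip
Dir SW: first cell '.' (not opp) -> no flip
Dir S: first cell '.' (not opp) -> no flip
Dir SE: edge -> no flip
All flips: (2,4)

Answer: ......
.....B
..WWWW
..BW..
...BBB
......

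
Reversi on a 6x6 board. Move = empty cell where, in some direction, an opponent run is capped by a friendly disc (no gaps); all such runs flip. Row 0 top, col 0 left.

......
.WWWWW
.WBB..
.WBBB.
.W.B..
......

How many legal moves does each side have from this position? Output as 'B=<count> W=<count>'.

-- B to move --
(0,0): flips 1 -> legal
(0,1): flips 1 -> legal
(0,2): flips 1 -> legal
(0,3): flips 1 -> legal
(0,4): flips 1 -> legal
(0,5): flips 1 -> legal
(1,0): flips 1 -> legal
(2,0): flips 1 -> legal
(2,4): no bracket -> illegal
(2,5): no bracket -> illegal
(3,0): flips 1 -> legal
(4,0): flips 1 -> legal
(4,2): no bracket -> illegal
(5,0): flips 1 -> legal
(5,1): no bracket -> illegal
(5,2): no bracket -> illegal
B mobility = 11
-- W to move --
(2,4): flips 2 -> legal
(2,5): no bracket -> illegal
(3,5): flips 3 -> legal
(4,2): flips 2 -> legal
(4,4): flips 2 -> legal
(4,5): flips 2 -> legal
(5,2): no bracket -> illegal
(5,3): flips 3 -> legal
(5,4): flips 2 -> legal
W mobility = 7

Answer: B=11 W=7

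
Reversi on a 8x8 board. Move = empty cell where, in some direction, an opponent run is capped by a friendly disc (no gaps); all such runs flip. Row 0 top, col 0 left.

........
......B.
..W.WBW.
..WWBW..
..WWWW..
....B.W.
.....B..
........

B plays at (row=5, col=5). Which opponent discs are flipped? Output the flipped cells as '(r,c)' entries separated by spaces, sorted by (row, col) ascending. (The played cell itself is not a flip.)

Answer: (3,5) (4,5)

Derivation:
Dir NW: opp run (4,4) (3,3) (2,2), next='.' -> no flip
Dir N: opp run (4,5) (3,5) capped by B -> flip
Dir NE: first cell '.' (not opp) -> no flip
Dir W: first cell 'B' (not opp) -> no flip
Dir E: opp run (5,6), next='.' -> no flip
Dir SW: first cell '.' (not opp) -> no flip
Dir S: first cell 'B' (not opp) -> no flip
Dir SE: first cell '.' (not opp) -> no flip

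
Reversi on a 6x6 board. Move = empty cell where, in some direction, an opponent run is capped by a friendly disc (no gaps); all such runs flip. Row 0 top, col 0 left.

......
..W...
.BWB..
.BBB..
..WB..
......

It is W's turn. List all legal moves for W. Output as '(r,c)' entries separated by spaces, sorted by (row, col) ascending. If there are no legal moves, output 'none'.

(1,0): no bracket -> illegal
(1,1): no bracket -> illegal
(1,3): no bracket -> illegal
(1,4): no bracket -> illegal
(2,0): flips 2 -> legal
(2,4): flips 2 -> legal
(3,0): flips 1 -> legal
(3,4): flips 1 -> legal
(4,0): flips 1 -> legal
(4,1): no bracket -> illegal
(4,4): flips 2 -> legal
(5,2): no bracket -> illegal
(5,3): no bracket -> illegal
(5,4): no bracket -> illegal

Answer: (2,0) (2,4) (3,0) (3,4) (4,0) (4,4)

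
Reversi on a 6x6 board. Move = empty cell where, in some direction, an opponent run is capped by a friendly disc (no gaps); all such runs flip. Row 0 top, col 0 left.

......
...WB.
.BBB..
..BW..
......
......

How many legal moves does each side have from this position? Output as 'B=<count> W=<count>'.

-- B to move --
(0,2): no bracket -> illegal
(0,3): flips 1 -> legal
(0,4): flips 1 -> legal
(1,2): flips 1 -> legal
(2,4): no bracket -> illegal
(3,4): flips 1 -> legal
(4,2): no bracket -> illegal
(4,3): flips 1 -> legal
(4,4): flips 1 -> legal
B mobility = 6
-- W to move --
(0,3): no bracket -> illegal
(0,4): no bracket -> illegal
(0,5): no bracket -> illegal
(1,0): no bracket -> illegal
(1,1): flips 1 -> legal
(1,2): no bracket -> illegal
(1,5): flips 1 -> legal
(2,0): no bracket -> illegal
(2,4): no bracket -> illegal
(2,5): no bracket -> illegal
(3,0): no bracket -> illegal
(3,1): flips 2 -> legal
(3,4): no bracket -> illegal
(4,1): no bracket -> illegal
(4,2): no bracket -> illegal
(4,3): no bracket -> illegal
W mobility = 3

Answer: B=6 W=3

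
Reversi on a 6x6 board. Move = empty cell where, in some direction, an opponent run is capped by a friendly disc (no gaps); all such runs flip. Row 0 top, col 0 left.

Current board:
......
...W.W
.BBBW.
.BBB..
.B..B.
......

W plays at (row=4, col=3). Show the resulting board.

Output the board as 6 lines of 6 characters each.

Place W at (4,3); scan 8 dirs for brackets.
Dir NW: opp run (3,2) (2,1), next='.' -> no flip
Dir N: opp run (3,3) (2,3) capped by W -> flip
Dir NE: first cell '.' (not opp) -> no flip
Dir W: first cell '.' (not opp) -> no flip
Dir E: opp run (4,4), next='.' -> no flip
Dir SW: first cell '.' (not opp) -> no flip
Dir S: first cell '.' (not opp) -> no flip
Dir SE: first cell '.' (not opp) -> no flip
All flips: (2,3) (3,3)

Answer: ......
...W.W
.BBWW.
.BBW..
.B.WB.
......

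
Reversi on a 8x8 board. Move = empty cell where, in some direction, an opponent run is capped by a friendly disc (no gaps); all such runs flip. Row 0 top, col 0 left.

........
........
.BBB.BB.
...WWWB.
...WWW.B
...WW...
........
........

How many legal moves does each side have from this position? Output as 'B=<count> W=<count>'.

Answer: B=6 W=8

Derivation:
-- B to move --
(2,4): no bracket -> illegal
(3,2): flips 3 -> legal
(4,2): no bracket -> illegal
(4,6): no bracket -> illegal
(5,2): flips 2 -> legal
(5,5): flips 4 -> legal
(5,6): flips 2 -> legal
(6,2): flips 3 -> legal
(6,3): flips 5 -> legal
(6,4): no bracket -> illegal
(6,5): no bracket -> illegal
B mobility = 6
-- W to move --
(1,0): no bracket -> illegal
(1,1): flips 1 -> legal
(1,2): flips 1 -> legal
(1,3): flips 1 -> legal
(1,4): no bracket -> illegal
(1,5): flips 1 -> legal
(1,6): flips 1 -> legal
(1,7): flips 1 -> legal
(2,0): no bracket -> illegal
(2,4): no bracket -> illegal
(2,7): flips 1 -> legal
(3,0): no bracket -> illegal
(3,1): no bracket -> illegal
(3,2): no bracket -> illegal
(3,7): flips 1 -> legal
(4,6): no bracket -> illegal
(5,6): no bracket -> illegal
(5,7): no bracket -> illegal
W mobility = 8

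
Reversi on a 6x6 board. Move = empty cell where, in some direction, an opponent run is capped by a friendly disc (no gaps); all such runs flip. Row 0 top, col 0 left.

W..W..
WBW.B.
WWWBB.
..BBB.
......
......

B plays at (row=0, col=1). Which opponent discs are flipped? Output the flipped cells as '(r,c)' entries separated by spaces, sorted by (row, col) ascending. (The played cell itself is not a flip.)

Answer: (1,2)

Derivation:
Dir NW: edge -> no flip
Dir N: edge -> no flip
Dir NE: edge -> no flip
Dir W: opp run (0,0), next=edge -> no flip
Dir E: first cell '.' (not opp) -> no flip
Dir SW: opp run (1,0), next=edge -> no flip
Dir S: first cell 'B' (not opp) -> no flip
Dir SE: opp run (1,2) capped by B -> flip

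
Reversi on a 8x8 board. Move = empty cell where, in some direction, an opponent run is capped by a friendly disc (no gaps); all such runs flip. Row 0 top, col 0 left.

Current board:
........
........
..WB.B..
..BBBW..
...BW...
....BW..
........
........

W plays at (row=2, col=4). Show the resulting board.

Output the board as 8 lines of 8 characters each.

Answer: ........
........
..WWWB..
..BBWW..
...BW...
....BW..
........
........

Derivation:
Place W at (2,4); scan 8 dirs for brackets.
Dir NW: first cell '.' (not opp) -> no flip
Dir N: first cell '.' (not opp) -> no flip
Dir NE: first cell '.' (not opp) -> no flip
Dir W: opp run (2,3) capped by W -> flip
Dir E: opp run (2,5), next='.' -> no flip
Dir SW: opp run (3,3), next='.' -> no flip
Dir S: opp run (3,4) capped by W -> flip
Dir SE: first cell 'W' (not opp) -> no flip
All flips: (2,3) (3,4)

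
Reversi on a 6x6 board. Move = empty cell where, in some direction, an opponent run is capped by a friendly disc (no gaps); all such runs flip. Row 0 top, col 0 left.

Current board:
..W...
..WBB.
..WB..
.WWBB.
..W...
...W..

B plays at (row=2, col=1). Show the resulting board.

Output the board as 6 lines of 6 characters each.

Answer: ..W...
..WBB.
.BBB..
.WWBB.
..W...
...W..

Derivation:
Place B at (2,1); scan 8 dirs for brackets.
Dir NW: first cell '.' (not opp) -> no flip
Dir N: first cell '.' (not opp) -> no flip
Dir NE: opp run (1,2), next='.' -> no flip
Dir W: first cell '.' (not opp) -> no flip
Dir E: opp run (2,2) capped by B -> flip
Dir SW: first cell '.' (not opp) -> no flip
Dir S: opp run (3,1), next='.' -> no flip
Dir SE: opp run (3,2), next='.' -> no flip
All flips: (2,2)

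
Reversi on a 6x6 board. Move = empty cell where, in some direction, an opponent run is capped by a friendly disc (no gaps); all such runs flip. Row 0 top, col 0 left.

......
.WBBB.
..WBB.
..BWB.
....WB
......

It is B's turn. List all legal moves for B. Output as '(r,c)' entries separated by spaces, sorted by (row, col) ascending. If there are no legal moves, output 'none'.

(0,0): no bracket -> illegal
(0,1): no bracket -> illegal
(0,2): no bracket -> illegal
(1,0): flips 1 -> legal
(2,0): no bracket -> illegal
(2,1): flips 1 -> legal
(3,1): flips 1 -> legal
(3,5): no bracket -> illegal
(4,2): flips 1 -> legal
(4,3): flips 2 -> legal
(5,3): no bracket -> illegal
(5,4): flips 1 -> legal
(5,5): no bracket -> illegal

Answer: (1,0) (2,1) (3,1) (4,2) (4,3) (5,4)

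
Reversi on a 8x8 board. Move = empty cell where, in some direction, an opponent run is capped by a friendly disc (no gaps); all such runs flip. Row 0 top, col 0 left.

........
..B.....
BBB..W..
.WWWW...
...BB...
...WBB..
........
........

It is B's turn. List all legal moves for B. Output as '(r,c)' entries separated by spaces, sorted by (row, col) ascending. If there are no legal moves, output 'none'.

(1,4): no bracket -> illegal
(1,5): no bracket -> illegal
(1,6): flips 2 -> legal
(2,3): flips 1 -> legal
(2,4): flips 1 -> legal
(2,6): no bracket -> illegal
(3,0): no bracket -> illegal
(3,5): no bracket -> illegal
(3,6): no bracket -> illegal
(4,0): flips 1 -> legal
(4,1): flips 1 -> legal
(4,2): flips 2 -> legal
(4,5): no bracket -> illegal
(5,2): flips 1 -> legal
(6,2): flips 1 -> legal
(6,3): flips 1 -> legal
(6,4): no bracket -> illegal

Answer: (1,6) (2,3) (2,4) (4,0) (4,1) (4,2) (5,2) (6,2) (6,3)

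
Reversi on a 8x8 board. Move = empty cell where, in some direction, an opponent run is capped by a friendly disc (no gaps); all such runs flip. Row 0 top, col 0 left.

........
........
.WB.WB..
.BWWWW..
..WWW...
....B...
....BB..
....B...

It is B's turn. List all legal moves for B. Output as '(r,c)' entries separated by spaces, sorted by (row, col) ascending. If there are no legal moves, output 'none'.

Answer: (1,0) (1,1) (1,4) (2,0) (2,3) (3,6) (4,5) (5,2) (5,3) (5,5)

Derivation:
(1,0): flips 3 -> legal
(1,1): flips 1 -> legal
(1,2): no bracket -> illegal
(1,3): no bracket -> illegal
(1,4): flips 3 -> legal
(1,5): no bracket -> illegal
(2,0): flips 1 -> legal
(2,3): flips 1 -> legal
(2,6): no bracket -> illegal
(3,0): no bracket -> illegal
(3,6): flips 4 -> legal
(4,1): no bracket -> illegal
(4,5): flips 1 -> legal
(4,6): no bracket -> illegal
(5,1): no bracket -> illegal
(5,2): flips 4 -> legal
(5,3): flips 1 -> legal
(5,5): flips 2 -> legal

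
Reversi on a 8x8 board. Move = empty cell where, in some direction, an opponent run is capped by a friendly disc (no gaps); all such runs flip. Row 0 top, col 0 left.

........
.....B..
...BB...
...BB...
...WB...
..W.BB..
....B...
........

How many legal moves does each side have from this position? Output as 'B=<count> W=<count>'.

-- B to move --
(3,2): flips 1 -> legal
(4,1): no bracket -> illegal
(4,2): flips 1 -> legal
(5,1): no bracket -> illegal
(5,3): flips 1 -> legal
(6,1): flips 2 -> legal
(6,2): no bracket -> illegal
(6,3): no bracket -> illegal
B mobility = 4
-- W to move --
(0,4): no bracket -> illegal
(0,5): no bracket -> illegal
(0,6): no bracket -> illegal
(1,2): no bracket -> illegal
(1,3): flips 2 -> legal
(1,4): no bracket -> illegal
(1,6): no bracket -> illegal
(2,2): no bracket -> illegal
(2,5): flips 1 -> legal
(2,6): no bracket -> illegal
(3,2): no bracket -> illegal
(3,5): no bracket -> illegal
(4,2): no bracket -> illegal
(4,5): flips 1 -> legal
(4,6): no bracket -> illegal
(5,3): no bracket -> illegal
(5,6): no bracket -> illegal
(6,3): no bracket -> illegal
(6,5): flips 1 -> legal
(6,6): no bracket -> illegal
(7,3): no bracket -> illegal
(7,4): no bracket -> illegal
(7,5): no bracket -> illegal
W mobility = 4

Answer: B=4 W=4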